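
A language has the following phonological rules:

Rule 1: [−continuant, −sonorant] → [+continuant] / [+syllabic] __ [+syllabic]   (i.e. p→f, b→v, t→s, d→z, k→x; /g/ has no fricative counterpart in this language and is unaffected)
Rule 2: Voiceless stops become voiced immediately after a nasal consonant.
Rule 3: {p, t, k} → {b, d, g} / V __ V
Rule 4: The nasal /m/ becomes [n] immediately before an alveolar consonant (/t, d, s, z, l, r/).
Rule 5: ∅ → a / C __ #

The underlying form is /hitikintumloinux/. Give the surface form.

hisixindunloinuxa

Rule 1 (intervocalic spirantization): /t/ is a stop between vowels /i/ and /i/, so it spirantizes to the fricative [s]. /k/ is a stop between vowels /i/ and /i/, so it spirantizes to the fricative [x]. /hitikintumloinux/ → hisixintumloinux.
Rule 2 (post-nasal voicing): /t/ is a voiceless stop immediately after the nasal /n/, so it voices to [d]. /hisixintumloinux/ → hisixindumloinux.
Rule 3 (intervocalic voicing): no segment meets the environment; /hisixindumloinux/ is unchanged.
Rule 4 (nasal place assimilation): /m/ precedes the alveolar consonant /l/, so it assimilates in place to [n]. /hisixindumloinux/ → hisixindunloinux.
Rule 5 (final a-epenthesis): the form ends in the consonant /x/, so [a] is inserted word-finally. /hisixindunloinux/ → hisixindunloinuxa.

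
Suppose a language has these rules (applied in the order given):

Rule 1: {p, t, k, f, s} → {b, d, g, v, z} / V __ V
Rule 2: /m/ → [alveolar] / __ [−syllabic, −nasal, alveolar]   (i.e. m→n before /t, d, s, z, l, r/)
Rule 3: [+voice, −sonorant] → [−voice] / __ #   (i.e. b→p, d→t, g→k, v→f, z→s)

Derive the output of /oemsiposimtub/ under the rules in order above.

oensibozintup

Rule 1 (intervocalic voicing): /p/ is a voiceless obstruent between vowels /i/ and /o/, so it voices to [b]. /s/ is a voiceless obstruent between vowels /o/ and /i/, so it voices to [z]. /oemsiposimtub/ → oemsibozimtub.
Rule 2 (nasal place assimilation): /m/ precedes the alveolar consonant /s/, so it assimilates in place to [n]. /m/ precedes the alveolar consonant /t/, so it assimilates in place to [n]. /oemsibozimtub/ → oensibozintub.
Rule 3 (final devoicing): /b/ is a voiced obstruent in word-final position, so it devoices to [p]. /oensibozintub/ → oensibozintup.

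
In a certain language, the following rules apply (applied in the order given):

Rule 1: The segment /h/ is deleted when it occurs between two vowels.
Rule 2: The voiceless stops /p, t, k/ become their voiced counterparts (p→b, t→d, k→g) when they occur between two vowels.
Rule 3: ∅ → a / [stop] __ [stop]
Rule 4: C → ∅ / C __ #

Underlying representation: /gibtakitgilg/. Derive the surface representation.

gibatagitagil

Rule 1 (intervocalic h-deletion): no segment meets the environment; /gibtakitgilg/ is unchanged.
Rule 2 (intervocalic voicing): /k/ is a voiceless stop between vowels /a/ and /i/, so it voices to [g]. /gibtakitgilg/ → gibtagitgilg.
Rule 3 (stop-cluster a-epenthesis): /b/ and /t/ form a stop–stop cluster, so [a] is inserted between them. /t/ and /g/ form a stop–stop cluster, so [a] is inserted between them. /gibtagitgilg/ → gibatagitagilg.
Rule 4 (final cluster simplification): /g/ is the second consonant of a word-final cluster /lg/, so it deletes. /gibatagitagilg/ → gibatagitagil.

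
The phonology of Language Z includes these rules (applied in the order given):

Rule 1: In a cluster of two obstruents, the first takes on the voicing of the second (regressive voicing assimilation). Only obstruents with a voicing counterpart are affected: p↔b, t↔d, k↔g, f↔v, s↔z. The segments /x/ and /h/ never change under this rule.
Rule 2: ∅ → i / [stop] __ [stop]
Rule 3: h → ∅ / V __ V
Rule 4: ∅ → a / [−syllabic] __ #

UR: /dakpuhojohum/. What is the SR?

dakipuojouma

Rule 1 (regressive voicing assimilation): no segment meets the environment; /dakpuhojohum/ is unchanged.
Rule 2 (stop-cluster i-epenthesis): /k/ and /p/ form a stop–stop cluster, so [i] is inserted between them. /dakpuhojohum/ → dakipuhojohum.
Rule 3 (intervocalic h-deletion): /h/ occurs between vowels /u/ and /o/, so it deletes. /h/ occurs between vowels /o/ and /u/, so it deletes. /dakipuhojohum/ → dakipuojoum.
Rule 4 (final a-epenthesis): the form ends in the consonant /m/, so [a] is inserted word-finally. /dakipuojoum/ → dakipuojouma.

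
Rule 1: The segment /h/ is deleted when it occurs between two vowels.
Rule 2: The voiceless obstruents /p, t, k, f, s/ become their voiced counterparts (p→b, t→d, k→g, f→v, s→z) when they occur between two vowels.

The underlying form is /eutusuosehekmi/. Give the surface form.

Rule 1 (intervocalic h-deletion): /h/ occurs between vowels /e/ and /e/, so it deletes. /eutusuosehekmi/ → eutusuoseekmi.
Rule 2 (intervocalic voicing): /t/ is a voiceless obstruent between vowels /u/ and /u/, so it voices to [d]. /s/ is a voiceless obstruent between vowels /u/ and /u/, so it voices to [z]. /s/ is a voiceless obstruent between vowels /o/ and /e/, so it voices to [z]. /eutusuoseekmi/ → euduzuozeekmi.

euduzuozeekmi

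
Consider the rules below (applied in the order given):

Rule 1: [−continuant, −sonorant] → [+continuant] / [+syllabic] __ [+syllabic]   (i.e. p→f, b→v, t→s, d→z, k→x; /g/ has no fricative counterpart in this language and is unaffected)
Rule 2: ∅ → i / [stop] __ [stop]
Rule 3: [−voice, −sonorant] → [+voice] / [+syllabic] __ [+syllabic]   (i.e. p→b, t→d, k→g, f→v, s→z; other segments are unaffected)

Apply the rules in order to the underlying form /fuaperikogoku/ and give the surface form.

Rule 1 (intervocalic spirantization): /p/ is a stop between vowels /a/ and /e/, so it spirantizes to the fricative [f]. /k/ is a stop between vowels /i/ and /o/, so it spirantizes to the fricative [x]. /k/ is a stop between vowels /o/ and /u/, so it spirantizes to the fricative [x]. /fuaperikogoku/ → fuaferixogoxu.
Rule 2 (stop-cluster i-epenthesis): no segment meets the environment; /fuaferixogoxu/ is unchanged.
Rule 3 (intervocalic voicing): /f/ is a voiceless obstruent between vowels /a/ and /e/, so it voices to [v]. /fuaferixogoxu/ → fuaverixogoxu.

fuaverixogoxu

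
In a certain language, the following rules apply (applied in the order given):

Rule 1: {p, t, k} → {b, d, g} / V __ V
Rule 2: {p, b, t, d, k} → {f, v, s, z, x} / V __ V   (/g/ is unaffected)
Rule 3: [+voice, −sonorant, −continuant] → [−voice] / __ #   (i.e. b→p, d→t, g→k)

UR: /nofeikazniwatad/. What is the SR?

nofeigazniwazat

Rule 1 (intervocalic voicing): /k/ is a voiceless stop between vowels /i/ and /a/, so it voices to [g]. /t/ is a voiceless stop between vowels /a/ and /a/, so it voices to [d]. /nofeikazniwatad/ → nofeigazniwadad.
Rule 2 (intervocalic spirantization): /d/ is a stop between vowels /a/ and /a/, so it spirantizes to the fricative [z]. /nofeigazniwadad/ → nofeigazniwazad.
Rule 3 (final devoicing): /d/ is a voiced stop in word-final position, so it devoices to [t]. /nofeigazniwazad/ → nofeigazniwazat.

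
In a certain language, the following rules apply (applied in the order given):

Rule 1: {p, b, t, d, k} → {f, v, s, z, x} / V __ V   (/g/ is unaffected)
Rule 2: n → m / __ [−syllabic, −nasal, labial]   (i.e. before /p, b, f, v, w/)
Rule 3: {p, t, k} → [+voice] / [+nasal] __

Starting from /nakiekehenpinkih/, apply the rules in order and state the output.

Rule 1 (intervocalic spirantization): /k/ is a stop between vowels /a/ and /i/, so it spirantizes to the fricative [x]. /k/ is a stop between vowels /e/ and /e/, so it spirantizes to the fricative [x]. /nakiekehenpinkih/ → naxiexehenpinkih.
Rule 2 (nasal place assimilation): /n/ precedes the labial consonant /p/, so it assimilates in place to [m]. /naxiexehenpinkih/ → naxiexehempinkih.
Rule 3 (post-nasal voicing): /p/ is a voiceless stop immediately after the nasal /m/, so it voices to [b]. /k/ is a voiceless stop immediately after the nasal /n/, so it voices to [g]. /naxiexehempinkih/ → naxiexehembingih.

naxiexehembingih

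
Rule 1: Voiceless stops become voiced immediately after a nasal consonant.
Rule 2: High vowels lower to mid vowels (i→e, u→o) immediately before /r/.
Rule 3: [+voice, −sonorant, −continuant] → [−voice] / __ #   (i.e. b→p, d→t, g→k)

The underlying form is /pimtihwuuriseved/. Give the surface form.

Rule 1 (post-nasal voicing): /t/ is a voiceless stop immediately after the nasal /m/, so it voices to [d]. /pimtihwuuriseved/ → pimdihwuuriseved.
Rule 2 (pre-rhotic lowering): /u/ is a high vowel immediately before /r/, so it lowers to [o]. /pimdihwuuriseved/ → pimdihwuoriseved.
Rule 3 (final devoicing): /d/ is a voiced stop in word-final position, so it devoices to [t]. /pimdihwuoriseved/ → pimdihwuorisevet.

pimdihwuorisevet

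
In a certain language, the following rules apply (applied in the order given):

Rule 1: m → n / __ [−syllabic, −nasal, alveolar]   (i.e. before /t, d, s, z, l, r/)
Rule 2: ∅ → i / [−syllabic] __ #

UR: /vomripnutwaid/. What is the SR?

vonripnutwaidi

Rule 1 (nasal place assimilation): /m/ precedes the alveolar consonant /r/, so it assimilates in place to [n]. /vomripnutwaid/ → vonripnutwaid.
Rule 2 (final i-epenthesis): the form ends in the consonant /d/, so [i] is inserted word-finally. /vonripnutwaid/ → vonripnutwaidi.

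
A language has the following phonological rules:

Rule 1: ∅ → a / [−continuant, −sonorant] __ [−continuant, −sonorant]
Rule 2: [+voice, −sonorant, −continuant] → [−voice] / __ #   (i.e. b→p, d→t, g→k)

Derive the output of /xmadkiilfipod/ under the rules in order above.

xmadakiilfipot

Rule 1 (stop-cluster a-epenthesis): /d/ and /k/ form a stop–stop cluster, so [a] is inserted between them. /xmadkiilfipod/ → xmadakiilfipod.
Rule 2 (final devoicing): /d/ is a voiced stop in word-final position, so it devoices to [t]. /xmadakiilfipod/ → xmadakiilfipot.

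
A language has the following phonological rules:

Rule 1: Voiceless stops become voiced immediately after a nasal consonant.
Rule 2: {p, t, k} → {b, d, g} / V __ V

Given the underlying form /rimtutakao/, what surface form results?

Rule 1 (post-nasal voicing): /t/ is a voiceless stop immediately after the nasal /m/, so it voices to [d]. /rimtutakao/ → rimdutakao.
Rule 2 (intervocalic voicing): /t/ is a voiceless stop between vowels /u/ and /a/, so it voices to [d]. /k/ is a voiceless stop between vowels /a/ and /a/, so it voices to [g]. /rimdutakao/ → rimdudagao.

rimdudagao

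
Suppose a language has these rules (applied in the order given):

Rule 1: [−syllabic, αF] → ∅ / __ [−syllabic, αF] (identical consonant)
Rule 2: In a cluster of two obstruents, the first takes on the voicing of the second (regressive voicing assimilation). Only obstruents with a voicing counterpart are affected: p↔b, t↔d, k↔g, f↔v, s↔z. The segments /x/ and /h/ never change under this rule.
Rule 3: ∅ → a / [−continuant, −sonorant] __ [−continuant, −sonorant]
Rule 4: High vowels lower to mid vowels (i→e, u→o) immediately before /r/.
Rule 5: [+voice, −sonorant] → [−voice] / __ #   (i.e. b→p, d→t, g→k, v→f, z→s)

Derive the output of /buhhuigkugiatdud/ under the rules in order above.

Rule 1 (degemination): /hh/ is a geminate; the first /h/ deletes. /buhhuigkugiatdud/ → buhuigkugiatdud.
Rule 2 (regressive voicing assimilation): /g/ precedes the voiceless obstruent /k/, so it devoices to [k] by assimilation. /t/ precedes the voiced obstruent /d/, so it voices to [d] by assimilation. /buhuigkugiatdud/ → buhuikkugiaddud.
Rule 3 (stop-cluster a-epenthesis): /k/ and /k/ form a stop–stop cluster, so [a] is inserted between them. /d/ and /d/ form a stop–stop cluster, so [a] is inserted between them. /buhuikkugiaddud/ → buhuikakugiadadud.
Rule 4 (pre-rhotic lowering): no segment meets the environment; /buhuikakugiadadud/ is unchanged.
Rule 5 (final devoicing): /d/ is a voiced obstruent in word-final position, so it devoices to [t]. /buhuikakugiadadud/ → buhuikakugiadadut.

buhuikakugiadadut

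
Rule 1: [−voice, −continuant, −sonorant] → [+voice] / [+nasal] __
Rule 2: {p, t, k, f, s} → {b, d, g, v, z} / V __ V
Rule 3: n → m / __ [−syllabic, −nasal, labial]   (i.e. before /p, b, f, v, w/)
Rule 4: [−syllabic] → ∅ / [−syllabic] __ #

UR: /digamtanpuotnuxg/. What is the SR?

Rule 1 (post-nasal voicing): /t/ is a voiceless stop immediately after the nasal /m/, so it voices to [d]. /p/ is a voiceless stop immediately after the nasal /n/, so it voices to [b]. /digamtanpuotnuxg/ → digamdanbuotnuxg.
Rule 2 (intervocalic voicing): no segment meets the environment; /digamdanbuotnuxg/ is unchanged.
Rule 3 (nasal place assimilation): /n/ precedes the labial consonant /b/, so it assimilates in place to [m]. /digamdanbuotnuxg/ → digamdambuotnuxg.
Rule 4 (final cluster simplification): /g/ is the second consonant of a word-final cluster /xg/, so it deletes. /digamdambuotnuxg/ → digamdambuotnux.

digamdambuotnux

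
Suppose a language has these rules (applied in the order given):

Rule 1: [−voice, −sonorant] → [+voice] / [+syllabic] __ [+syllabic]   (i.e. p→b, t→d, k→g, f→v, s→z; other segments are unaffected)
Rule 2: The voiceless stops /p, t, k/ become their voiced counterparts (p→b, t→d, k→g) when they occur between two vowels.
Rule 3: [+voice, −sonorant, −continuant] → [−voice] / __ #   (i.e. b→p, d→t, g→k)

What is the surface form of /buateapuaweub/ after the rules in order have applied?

Rule 1 (intervocalic voicing): /t/ is a voiceless obstruent between vowels /a/ and /e/, so it voices to [d]. /p/ is a voiceless obstruent between vowels /a/ and /u/, so it voices to [b]. /buateapuaweub/ → buadeabuaweub.
Rule 2 (intervocalic voicing): no segment meets the environment; /buadeabuaweub/ is unchanged.
Rule 3 (final devoicing): /b/ is a voiced stop in word-final position, so it devoices to [p]. /buadeabuaweub/ → buadeabuaweup.

buadeabuaweup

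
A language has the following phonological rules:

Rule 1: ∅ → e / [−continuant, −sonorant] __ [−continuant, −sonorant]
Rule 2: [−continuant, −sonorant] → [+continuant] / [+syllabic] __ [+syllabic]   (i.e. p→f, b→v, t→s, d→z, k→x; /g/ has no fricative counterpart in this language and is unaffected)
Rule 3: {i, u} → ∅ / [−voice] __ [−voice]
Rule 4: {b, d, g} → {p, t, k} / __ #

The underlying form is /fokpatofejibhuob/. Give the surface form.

Rule 1 (stop-cluster e-epenthesis): /k/ and /p/ form a stop–stop cluster, so [e] is inserted between them. /fokpatofejibhuob/ → fokepatofejibhuob.
Rule 2 (intervocalic spirantization): /k/ is a stop between vowels /o/ and /e/, so it spirantizes to the fricative [x]. /p/ is a stop between vowels /e/ and /a/, so it spirantizes to the fricative [f]. /t/ is a stop between vowels /a/ and /o/, so it spirantizes to the fricative [s]. /fokepatofejibhuob/ → foxefasofejibhuob.
Rule 3 (high vowel syncope): no segment meets the environment; /foxefasofejibhuob/ is unchanged.
Rule 4 (final devoicing): /b/ is a voiced stop in word-final position, so it devoices to [p]. /foxefasofejibhuob/ → foxefasofejibhuop.

foxefasofejibhuop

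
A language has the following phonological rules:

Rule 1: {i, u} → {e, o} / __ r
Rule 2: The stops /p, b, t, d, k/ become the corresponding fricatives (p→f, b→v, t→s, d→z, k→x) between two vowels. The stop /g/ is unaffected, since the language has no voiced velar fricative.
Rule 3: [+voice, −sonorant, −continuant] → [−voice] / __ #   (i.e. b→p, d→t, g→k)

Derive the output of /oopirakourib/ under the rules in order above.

Rule 1 (pre-rhotic lowering): /i/ is a high vowel immediately before /r/, so it lowers to [e]. /u/ is a high vowel immediately before /r/, so it lowers to [o]. /oopirakourib/ → ooperakoorib.
Rule 2 (intervocalic spirantization): /p/ is a stop between vowels /o/ and /e/, so it spirantizes to the fricative [f]. /k/ is a stop between vowels /a/ and /o/, so it spirantizes to the fricative [x]. /ooperakoorib/ → ooferaxoorib.
Rule 3 (final devoicing): /b/ is a voiced stop in word-final position, so it devoices to [p]. /ooferaxoorib/ → ooferaxoorip.

ooferaxoorip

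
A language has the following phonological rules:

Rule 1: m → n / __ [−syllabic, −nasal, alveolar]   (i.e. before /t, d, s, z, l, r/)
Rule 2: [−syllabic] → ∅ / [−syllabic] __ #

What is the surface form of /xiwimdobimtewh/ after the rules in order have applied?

Rule 1 (nasal place assimilation): /m/ precedes the alveolar consonant /d/, so it assimilates in place to [n]. /m/ precedes the alveolar consonant /t/, so it assimilates in place to [n]. /xiwimdobimtewh/ → xiwindobintewh.
Rule 2 (final cluster simplification): /h/ is the second consonant of a word-final cluster /wh/, so it deletes. /xiwindobintewh/ → xiwindobintew.

xiwindobintew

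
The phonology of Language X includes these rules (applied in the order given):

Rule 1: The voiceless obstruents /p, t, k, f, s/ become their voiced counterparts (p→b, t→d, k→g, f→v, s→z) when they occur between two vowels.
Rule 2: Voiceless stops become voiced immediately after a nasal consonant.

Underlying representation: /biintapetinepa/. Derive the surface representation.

biindabedineba

Rule 1 (intervocalic voicing): /p/ is a voiceless obstruent between vowels /a/ and /e/, so it voices to [b]. /t/ is a voiceless obstruent between vowels /e/ and /i/, so it voices to [d]. /p/ is a voiceless obstruent between vowels /e/ and /a/, so it voices to [b]. /biintapetinepa/ → biintabedineba.
Rule 2 (post-nasal voicing): /t/ is a voiceless stop immediately after the nasal /n/, so it voices to [d]. /biintabedineba/ → biindabedineba.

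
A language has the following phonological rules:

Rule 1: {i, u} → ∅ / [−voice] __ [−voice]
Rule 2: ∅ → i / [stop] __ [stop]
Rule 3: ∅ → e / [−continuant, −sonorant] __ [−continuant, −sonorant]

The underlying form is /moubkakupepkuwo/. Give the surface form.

moubikakipepikuwo

Rule 1 (high vowel syncope): /u/ is a high vowel flanked by voiceless consonants /k/ and /p/, so it deletes. /moubkakupepkuwo/ → moubkakpepkuwo.
Rule 2 (stop-cluster i-epenthesis): /b/ and /k/ form a stop–stop cluster, so [i] is inserted between them. /k/ and /p/ form a stop–stop cluster, so [i] is inserted between them. /p/ and /k/ form a stop–stop cluster, so [i] is inserted between them. /moubkakpepkuwo/ → moubikakipepikuwo.
Rule 3 (stop-cluster e-epenthesis): no segment meets the environment; /moubikakipepikuwo/ is unchanged.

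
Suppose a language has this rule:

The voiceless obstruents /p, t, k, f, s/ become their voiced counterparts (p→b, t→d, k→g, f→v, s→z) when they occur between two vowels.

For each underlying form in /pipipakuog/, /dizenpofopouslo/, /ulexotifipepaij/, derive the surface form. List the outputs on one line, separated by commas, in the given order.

pibibaguog, dizenpovobouslo, ulexodivibebaij

/pipipakuog/: /p/ is a voiceless obstruent between vowels /i/ and /i/, so it voices to [b]. /p/ is a voiceless obstruent between vowels /i/ and /a/, so it voices to [b]. /k/ is a voiceless obstruent between vowels /a/ and /u/, so it voices to [g]. → [pibibaguog].
/dizenpofopouslo/: /f/ is a voiceless obstruent between vowels /o/ and /o/, so it voices to [v]. /p/ is a voiceless obstruent between vowels /o/ and /o/, so it voices to [b]. → [dizenpovobouslo].
/ulexotifipepaij/: /t/ is a voiceless obstruent between vowels /o/ and /i/, so it voices to [d]. /f/ is a voiceless obstruent between vowels /i/ and /i/, so it voices to [v]. /p/ is a voiceless obstruent between vowels /i/ and /e/, so it voices to [b]. /p/ is a voiceless obstruent between vowels /e/ and /a/, so it voices to [b]. → [ulexodivibebaij].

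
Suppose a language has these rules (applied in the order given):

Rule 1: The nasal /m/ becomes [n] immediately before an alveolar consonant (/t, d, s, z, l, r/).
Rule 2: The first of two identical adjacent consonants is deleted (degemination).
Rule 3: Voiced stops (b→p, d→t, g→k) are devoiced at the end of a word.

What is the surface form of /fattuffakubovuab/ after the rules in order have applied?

Rule 1 (nasal place assimilation): no segment meets the environment; /fattuffakubovuab/ is unchanged.
Rule 2 (degemination): /tt/ is a geminate; the first /t/ deletes. /ff/ is a geminate; the first /f/ deletes. /fattuffakubovuab/ → fatufakubovuab.
Rule 3 (final devoicing): /b/ is a voiced stop in word-final position, so it devoices to [p]. /fatufakubovuab/ → fatufakubovuap.

fatufakubovuap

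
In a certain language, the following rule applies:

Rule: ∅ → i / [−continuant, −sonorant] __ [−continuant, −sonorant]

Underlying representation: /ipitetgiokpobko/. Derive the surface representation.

ipitetigiokipobiko

/t/ and /g/ form a stop–stop cluster, so [i] is inserted between them.
/k/ and /p/ form a stop–stop cluster, so [i] is inserted between them.
/b/ and /k/ form a stop–stop cluster, so [i] is inserted between them.
Surface form: [ipitetigiokipobiko].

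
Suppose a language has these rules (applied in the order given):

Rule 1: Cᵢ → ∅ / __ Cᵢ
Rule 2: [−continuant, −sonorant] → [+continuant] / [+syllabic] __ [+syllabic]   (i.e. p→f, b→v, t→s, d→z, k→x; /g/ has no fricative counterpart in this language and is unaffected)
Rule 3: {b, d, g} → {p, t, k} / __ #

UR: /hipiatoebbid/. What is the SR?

hifiasoevit

Rule 1 (degemination): /bb/ is a geminate; the first /b/ deletes. /hipiatoebbid/ → hipiatoebid.
Rule 2 (intervocalic spirantization): /p/ is a stop between vowels /i/ and /i/, so it spirantizes to the fricative [f]. /t/ is a stop between vowels /a/ and /o/, so it spirantizes to the fricative [s]. /b/ is a stop between vowels /e/ and /i/, so it spirantizes to the fricative [v]. /hipiatoebid/ → hifiasoevid.
Rule 3 (final devoicing): /d/ is a voiced stop in word-final position, so it devoices to [t]. /hifiasoevid/ → hifiasoevit.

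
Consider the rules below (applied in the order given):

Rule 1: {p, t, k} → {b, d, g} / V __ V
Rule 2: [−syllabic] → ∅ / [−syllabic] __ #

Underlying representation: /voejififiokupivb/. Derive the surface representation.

voejififiogubiv

Rule 1 (intervocalic voicing): /k/ is a voiceless stop between vowels /o/ and /u/, so it voices to [g]. /p/ is a voiceless stop between vowels /u/ and /i/, so it voices to [b]. /voejififiokupivb/ → voejififiogubivb.
Rule 2 (final cluster simplification): /b/ is the second consonant of a word-final cluster /vb/, so it deletes. /voejififiogubivb/ → voejififiogubiv.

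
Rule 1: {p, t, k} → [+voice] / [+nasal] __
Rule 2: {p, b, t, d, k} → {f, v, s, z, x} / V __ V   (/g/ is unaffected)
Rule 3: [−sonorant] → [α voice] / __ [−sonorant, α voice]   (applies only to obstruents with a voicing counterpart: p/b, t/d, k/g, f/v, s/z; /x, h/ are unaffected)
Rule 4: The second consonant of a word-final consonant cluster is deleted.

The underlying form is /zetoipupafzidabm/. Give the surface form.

zesoifufavzizab

Rule 1 (post-nasal voicing): no segment meets the environment; /zetoipupafzidabm/ is unchanged.
Rule 2 (intervocalic spirantization): /t/ is a stop between vowels /e/ and /o/, so it spirantizes to the fricative [s]. /p/ is a stop between vowels /i/ and /u/, so it spirantizes to the fricative [f]. /p/ is a stop between vowels /u/ and /a/, so it spirantizes to the fricative [f]. /d/ is a stop between vowels /i/ and /a/, so it spirantizes to the fricative [z]. /zetoipupafzidabm/ → zesoifufafzizabm.
Rule 3 (regressive voicing assimilation): /f/ precedes the voiced obstruent /z/, so it voices to [v] by assimilation. /zesoifufafzizabm/ → zesoifufavzizabm.
Rule 4 (final cluster simplification): /m/ is the second consonant of a word-final cluster /bm/, so it deletes. /zesoifufavzizabm/ → zesoifufavzizab.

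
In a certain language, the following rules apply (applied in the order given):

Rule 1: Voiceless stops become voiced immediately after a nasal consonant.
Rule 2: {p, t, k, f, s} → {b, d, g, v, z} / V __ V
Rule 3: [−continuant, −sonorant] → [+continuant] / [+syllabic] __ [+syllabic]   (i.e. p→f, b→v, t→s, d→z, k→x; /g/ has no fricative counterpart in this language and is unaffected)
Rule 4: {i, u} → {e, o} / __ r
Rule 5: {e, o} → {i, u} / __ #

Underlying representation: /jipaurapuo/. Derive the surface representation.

jivaoravuu

Rule 1 (post-nasal voicing): no segment meets the environment; /jipaurapuo/ is unchanged.
Rule 2 (intervocalic voicing): /p/ is a voiceless obstruent between vowels /i/ and /a/, so it voices to [b]. /p/ is a voiceless obstruent between vowels /a/ and /u/, so it voices to [b]. /jipaurapuo/ → jibaurabuo.
Rule 3 (intervocalic spirantization): /b/ is a stop between vowels /i/ and /a/, so it spirantizes to the fricative [v]. /b/ is a stop between vowels /a/ and /u/, so it spirantizes to the fricative [v]. /jibaurabuo/ → jivauravuo.
Rule 4 (pre-rhotic lowering): /u/ is a high vowel immediately before /r/, so it lowers to [o]. /jivauravuo/ → jivaoravuo.
Rule 5 (final vowel raising): /o/ is a mid vowel in word-final position, so it raises to [u]. /jivaoravuo/ → jivaoravuu.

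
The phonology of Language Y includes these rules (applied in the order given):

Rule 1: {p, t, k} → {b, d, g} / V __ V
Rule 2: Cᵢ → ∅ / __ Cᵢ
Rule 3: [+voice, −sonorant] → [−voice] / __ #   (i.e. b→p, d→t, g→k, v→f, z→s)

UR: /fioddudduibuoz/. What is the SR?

fioduduibuos

Rule 1 (intervocalic voicing): no segment meets the environment; /fioddudduibuoz/ is unchanged.
Rule 2 (degemination): /dd/ is a geminate; the first /d/ deletes. /dd/ is a geminate; the first /d/ deletes. /fioddudduibuoz/ → fioduduibuoz.
Rule 3 (final devoicing): /z/ is a voiced obstruent in word-final position, so it devoices to [s]. /fioduduibuoz/ → fioduduibuos.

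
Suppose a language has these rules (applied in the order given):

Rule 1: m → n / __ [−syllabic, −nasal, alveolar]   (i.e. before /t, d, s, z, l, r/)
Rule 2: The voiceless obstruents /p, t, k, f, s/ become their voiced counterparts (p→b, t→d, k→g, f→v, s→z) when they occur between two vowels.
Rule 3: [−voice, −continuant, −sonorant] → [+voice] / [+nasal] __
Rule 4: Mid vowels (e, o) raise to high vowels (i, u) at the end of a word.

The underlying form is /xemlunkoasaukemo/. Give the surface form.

Rule 1 (nasal place assimilation): /m/ precedes the alveolar consonant /l/, so it assimilates in place to [n]. /xemlunkoasaukemo/ → xenlunkoasaukemo.
Rule 2 (intervocalic voicing): /s/ is a voiceless obstruent between vowels /a/ and /a/, so it voices to [z]. /k/ is a voiceless obstruent between vowels /u/ and /e/, so it voices to [g]. /xenlunkoasaukemo/ → xenlunkoazaugemo.
Rule 3 (post-nasal voicing): /k/ is a voiceless stop immediately after the nasal /n/, so it voices to [g]. /xenlunkoazaugemo/ → xenlungoazaugemo.
Rule 4 (final vowel raising): /o/ is a mid vowel in word-final position, so it raises to [u]. /xenlungoazaugemo/ → xenlungoazaugemu.

xenlungoazaugemu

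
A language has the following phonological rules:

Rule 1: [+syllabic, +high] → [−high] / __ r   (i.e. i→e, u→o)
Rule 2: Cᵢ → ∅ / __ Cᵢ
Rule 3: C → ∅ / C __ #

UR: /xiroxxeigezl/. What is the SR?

Rule 1 (pre-rhotic lowering): /i/ is a high vowel immediately before /r/, so it lowers to [e]. /xiroxxeigezl/ → xeroxxeigezl.
Rule 2 (degemination): /xx/ is a geminate; the first /x/ deletes. /xeroxxeigezl/ → xeroxeigezl.
Rule 3 (final cluster simplification): /l/ is the second consonant of a word-final cluster /zl/, so it deletes. /xeroxeigezl/ → xeroxeigez.

xeroxeigez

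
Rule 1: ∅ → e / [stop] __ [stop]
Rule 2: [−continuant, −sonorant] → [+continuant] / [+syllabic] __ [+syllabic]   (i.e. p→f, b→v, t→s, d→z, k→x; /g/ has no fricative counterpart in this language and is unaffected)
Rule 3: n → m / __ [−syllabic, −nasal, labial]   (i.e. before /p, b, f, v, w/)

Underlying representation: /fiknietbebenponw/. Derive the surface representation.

Rule 1 (stop-cluster e-epenthesis): /t/ and /b/ form a stop–stop cluster, so [e] is inserted between them. /fiknietbebenponw/ → fiknietebebenponw.
Rule 2 (intervocalic spirantization): /t/ is a stop between vowels /e/ and /e/, so it spirantizes to the fricative [s]. /b/ is a stop between vowels /e/ and /e/, so it spirantizes to the fricative [v]. /b/ is a stop between vowels /e/ and /e/, so it spirantizes to the fricative [v]. /fiknietebebenponw/ → fikniesevevenponw.
Rule 3 (nasal place assimilation): /n/ precedes the labial consonant /p/, so it assimilates in place to [m]. /n/ precedes the labial consonant /w/, so it assimilates in place to [m]. /fikniesevevenponw/ → fikniesevevempomw.

fikniesevevempomw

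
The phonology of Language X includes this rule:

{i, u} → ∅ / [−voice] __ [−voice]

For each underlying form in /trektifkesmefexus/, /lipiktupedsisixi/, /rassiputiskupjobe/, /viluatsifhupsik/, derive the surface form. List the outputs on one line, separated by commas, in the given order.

trektfkesmefexs, lipktpedssxi, rassptskpjobe, viluatsfhpsk

/trektifkesmefexus/: /i/ is a high vowel flanked by voiceless consonants /t/ and /f/, so it deletes. /u/ is a high vowel flanked by voiceless consonants /x/ and /s/, so it deletes. → [trektfkesmefexs].
/lipiktupedsisixi/: /i/ is a high vowel flanked by voiceless consonants /p/ and /k/, so it deletes. /u/ is a high vowel flanked by voiceless consonants /t/ and /p/, so it deletes. /i/ is a high vowel flanked by voiceless consonants /s/ and /s/, so it deletes. /i/ is a high vowel flanked by voiceless consonants /s/ and /x/, so it deletes. → [lipktpedssxi].
/rassiputiskupjobe/: /i/ is a high vowel flanked by voiceless consonants /s/ and /p/, so it deletes. /u/ is a high vowel flanked by voiceless consonants /p/ and /t/, so it deletes. /i/ is a high vowel flanked by voiceless consonants /t/ and /s/, so it deletes. /u/ is a high vowel flanked by voiceless consonants /k/ and /p/, so it deletes. → [rassptskpjobe].
/viluatsifhupsik/: /i/ is a high vowel flanked by voiceless consonants /s/ and /f/, so it deletes. /u/ is a high vowel flanked by voiceless consonants /h/ and /p/, so it deletes. /i/ is a high vowel flanked by voiceless consonants /s/ and /k/, so it deletes. → [viluatsfhpsk].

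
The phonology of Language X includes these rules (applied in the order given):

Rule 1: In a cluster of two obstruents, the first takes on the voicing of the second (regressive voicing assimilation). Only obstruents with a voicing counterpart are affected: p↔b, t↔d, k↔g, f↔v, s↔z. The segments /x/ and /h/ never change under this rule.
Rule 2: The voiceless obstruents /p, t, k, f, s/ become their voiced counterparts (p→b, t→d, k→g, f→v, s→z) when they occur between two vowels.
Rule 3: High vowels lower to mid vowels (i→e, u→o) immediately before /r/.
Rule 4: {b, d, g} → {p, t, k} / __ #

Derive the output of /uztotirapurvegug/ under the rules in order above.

ustoderaborveguk

Rule 1 (regressive voicing assimilation): /z/ precedes the voiceless obstruent /t/, so it devoices to [s] by assimilation. /uztotirapurvegug/ → ustotirapurvegug.
Rule 2 (intervocalic voicing): /t/ is a voiceless obstruent between vowels /o/ and /i/, so it voices to [d]. /p/ is a voiceless obstruent between vowels /a/ and /u/, so it voices to [b]. /ustotirapurvegug/ → ustodiraburvegug.
Rule 3 (pre-rhotic lowering): /i/ is a high vowel immediately before /r/, so it lowers to [e]. /u/ is a high vowel immediately before /r/, so it lowers to [o]. /ustodiraburvegug/ → ustoderaborvegug.
Rule 4 (final devoicing): /g/ is a voiced stop in word-final position, so it devoices to [k]. /ustoderaborvegug/ → ustoderaborveguk.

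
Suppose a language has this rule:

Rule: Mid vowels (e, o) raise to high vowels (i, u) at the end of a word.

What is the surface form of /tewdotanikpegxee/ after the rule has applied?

/e/ is a mid vowel in word-final position, so it raises to [i].
Surface form: [tewdotanikpegxei].

tewdotanikpegxei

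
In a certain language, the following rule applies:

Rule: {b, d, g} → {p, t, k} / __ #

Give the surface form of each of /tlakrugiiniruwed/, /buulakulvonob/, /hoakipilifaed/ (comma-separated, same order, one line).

tlakrugiiniruwet, buulakulvonop, hoakipilifaet

/tlakrugiiniruwed/: /d/ is a voiced stop in word-final position, so it devoices to [t]. → [tlakrugiiniruwet].
/buulakulvonob/: /b/ is a voiced stop in word-final position, so it devoices to [p]. → [buulakulvonop].
/hoakipilifaed/: /d/ is a voiced stop in word-final position, so it devoices to [t]. → [hoakipilifaet].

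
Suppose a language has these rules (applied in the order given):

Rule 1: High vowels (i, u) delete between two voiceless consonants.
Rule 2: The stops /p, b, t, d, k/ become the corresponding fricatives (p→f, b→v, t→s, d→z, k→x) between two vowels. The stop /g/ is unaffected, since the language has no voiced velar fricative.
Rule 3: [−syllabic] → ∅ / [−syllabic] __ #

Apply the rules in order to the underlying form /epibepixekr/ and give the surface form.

efivepxek

Rule 1 (high vowel syncope): /i/ is a high vowel flanked by voiceless consonants /p/ and /x/, so it deletes. /epibepixekr/ → epibepxekr.
Rule 2 (intervocalic spirantization): /p/ is a stop between vowels /e/ and /i/, so it spirantizes to the fricative [f]. /b/ is a stop between vowels /i/ and /e/, so it spirantizes to the fricative [v]. /epibepxekr/ → efivepxekr.
Rule 3 (final cluster simplification): /r/ is the second consonant of a word-final cluster /kr/, so it deletes. /efivepxekr/ → efivepxek.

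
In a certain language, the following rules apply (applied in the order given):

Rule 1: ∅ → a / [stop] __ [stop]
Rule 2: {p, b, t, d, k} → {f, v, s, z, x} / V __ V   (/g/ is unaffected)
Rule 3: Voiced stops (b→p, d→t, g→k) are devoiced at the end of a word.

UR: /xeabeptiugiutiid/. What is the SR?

Rule 1 (stop-cluster a-epenthesis): /p/ and /t/ form a stop–stop cluster, so [a] is inserted between them. /xeabeptiugiutiid/ → xeabepatiugiutiid.
Rule 2 (intervocalic spirantization): /b/ is a stop between vowels /a/ and /e/, so it spirantizes to the fricative [v]. /p/ is a stop between vowels /e/ and /a/, so it spirantizes to the fricative [f]. /t/ is a stop between vowels /a/ and /i/, so it spirantizes to the fricative [s]. /t/ is a stop between vowels /u/ and /i/, so it spirantizes to the fricative [s]. /xeabepatiugiutiid/ → xeavefasiugiusiid.
Rule 3 (final devoicing): /d/ is a voiced stop in word-final position, so it devoices to [t]. /xeavefasiugiusiid/ → xeavefasiugiusiit.

xeavefasiugiusiit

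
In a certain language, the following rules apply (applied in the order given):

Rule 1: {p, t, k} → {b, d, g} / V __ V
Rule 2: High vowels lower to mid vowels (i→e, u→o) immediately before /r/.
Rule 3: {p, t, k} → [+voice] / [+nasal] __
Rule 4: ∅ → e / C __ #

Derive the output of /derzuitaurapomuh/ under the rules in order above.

derzuidaorabomuhe

Rule 1 (intervocalic voicing): /t/ is a voiceless stop between vowels /i/ and /a/, so it voices to [d]. /p/ is a voiceless stop between vowels /a/ and /o/, so it voices to [b]. /derzuitaurapomuh/ → derzuidaurabomuh.
Rule 2 (pre-rhotic lowering): /u/ is a high vowel immediately before /r/, so it lowers to [o]. /derzuidaurabomuh/ → derzuidaorabomuh.
Rule 3 (post-nasal voicing): no segment meets the environment; /derzuidaorabomuh/ is unchanged.
Rule 4 (final e-epenthesis): the form ends in the consonant /h/, so [e] is inserted word-finally. /derzuidaorabomuh/ → derzuidaorabomuhe.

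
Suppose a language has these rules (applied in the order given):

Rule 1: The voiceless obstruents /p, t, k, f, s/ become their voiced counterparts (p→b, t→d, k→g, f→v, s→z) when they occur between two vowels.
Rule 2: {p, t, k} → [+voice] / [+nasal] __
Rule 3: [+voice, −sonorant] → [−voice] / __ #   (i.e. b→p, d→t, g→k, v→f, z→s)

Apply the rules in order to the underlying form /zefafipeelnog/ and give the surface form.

zevavibeelnok

Rule 1 (intervocalic voicing): /f/ is a voiceless obstruent between vowels /e/ and /a/, so it voices to [v]. /f/ is a voiceless obstruent between vowels /a/ and /i/, so it voices to [v]. /p/ is a voiceless obstruent between vowels /i/ and /e/, so it voices to [b]. /zefafipeelnog/ → zevavibeelnog.
Rule 2 (post-nasal voicing): no segment meets the environment; /zevavibeelnog/ is unchanged.
Rule 3 (final devoicing): /g/ is a voiced obstruent in word-final position, so it devoices to [k]. /zevavibeelnog/ → zevavibeelnok.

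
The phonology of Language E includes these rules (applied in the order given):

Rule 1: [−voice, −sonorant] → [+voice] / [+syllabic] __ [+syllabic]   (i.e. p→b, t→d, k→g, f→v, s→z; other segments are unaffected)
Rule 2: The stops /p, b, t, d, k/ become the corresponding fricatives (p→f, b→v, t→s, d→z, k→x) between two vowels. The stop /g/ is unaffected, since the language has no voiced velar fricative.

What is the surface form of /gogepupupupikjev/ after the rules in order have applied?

gogevuvuvuvikjev

Rule 1 (intervocalic voicing): /p/ is a voiceless obstruent between vowels /e/ and /u/, so it voices to [b]. /p/ is a voiceless obstruent between vowels /u/ and /u/, so it voices to [b]. /p/ is a voiceless obstruent between vowels /u/ and /u/, so it voices to [b]. /p/ is a voiceless obstruent between vowels /u/ and /i/, so it voices to [b]. /gogepupupupikjev/ → gogebubububikjev.
Rule 2 (intervocalic spirantization): /b/ is a stop between vowels /e/ and /u/, so it spirantizes to the fricative [v]. /b/ is a stop between vowels /u/ and /u/, so it spirantizes to the fricative [v]. /b/ is a stop between vowels /u/ and /u/, so it spirantizes to the fricative [v]. /b/ is a stop between vowels /u/ and /i/, so it spirantizes to the fricative [v]. /gogebubububikjev/ → gogevuvuvuvikjev.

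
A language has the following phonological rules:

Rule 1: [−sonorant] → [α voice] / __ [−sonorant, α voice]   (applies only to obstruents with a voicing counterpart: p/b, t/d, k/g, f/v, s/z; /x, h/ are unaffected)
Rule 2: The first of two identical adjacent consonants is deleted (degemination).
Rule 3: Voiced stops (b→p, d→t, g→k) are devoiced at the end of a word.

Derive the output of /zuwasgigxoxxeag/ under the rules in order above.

zuwazgikxoxeak

Rule 1 (regressive voicing assimilation): /s/ precedes the voiced obstruent /g/, so it voices to [z] by assimilation. /g/ precedes the voiceless obstruent /x/, so it devoices to [k] by assimilation. /zuwasgigxoxxeag/ → zuwazgikxoxxeag.
Rule 2 (degemination): /xx/ is a geminate; the first /x/ deletes. /zuwazgikxoxxeag/ → zuwazgikxoxeag.
Rule 3 (final devoicing): /g/ is a voiced stop in word-final position, so it devoices to [k]. /zuwazgikxoxeag/ → zuwazgikxoxeak.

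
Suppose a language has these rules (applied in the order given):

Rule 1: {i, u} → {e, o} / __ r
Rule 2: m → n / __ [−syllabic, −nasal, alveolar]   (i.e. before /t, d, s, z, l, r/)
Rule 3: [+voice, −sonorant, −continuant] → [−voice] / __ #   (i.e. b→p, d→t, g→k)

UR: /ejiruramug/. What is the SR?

ejeroramuk

Rule 1 (pre-rhotic lowering): /i/ is a high vowel immediately before /r/, so it lowers to [e]. /u/ is a high vowel immediately before /r/, so it lowers to [o]. /ejiruramug/ → ejeroramug.
Rule 2 (nasal place assimilation): no segment meets the environment; /ejeroramug/ is unchanged.
Rule 3 (final devoicing): /g/ is a voiced stop in word-final position, so it devoices to [k]. /ejeroramug/ → ejeroramuk.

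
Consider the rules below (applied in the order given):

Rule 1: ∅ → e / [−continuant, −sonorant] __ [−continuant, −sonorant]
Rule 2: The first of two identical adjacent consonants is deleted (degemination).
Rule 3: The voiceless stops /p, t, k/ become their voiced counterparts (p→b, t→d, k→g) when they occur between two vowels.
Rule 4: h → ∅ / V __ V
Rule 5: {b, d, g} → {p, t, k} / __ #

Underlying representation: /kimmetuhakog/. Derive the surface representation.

Rule 1 (stop-cluster e-epenthesis): no segment meets the environment; /kimmetuhakog/ is unchanged.
Rule 2 (degemination): /mm/ is a geminate; the first /m/ deletes. /kimmetuhakog/ → kimetuhakog.
Rule 3 (intervocalic voicing): /t/ is a voiceless stop between vowels /e/ and /u/, so it voices to [d]. /k/ is a voiceless stop between vowels /a/ and /o/, so it voices to [g]. /kimetuhakog/ → kimeduhagog.
Rule 4 (intervocalic h-deletion): /h/ occurs between vowels /u/ and /a/, so it deletes. /kimeduhagog/ → kimeduagog.
Rule 5 (final devoicing): /g/ is a voiced stop in word-final position, so it devoices to [k]. /kimeduagog/ → kimeduagok.

kimeduagok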